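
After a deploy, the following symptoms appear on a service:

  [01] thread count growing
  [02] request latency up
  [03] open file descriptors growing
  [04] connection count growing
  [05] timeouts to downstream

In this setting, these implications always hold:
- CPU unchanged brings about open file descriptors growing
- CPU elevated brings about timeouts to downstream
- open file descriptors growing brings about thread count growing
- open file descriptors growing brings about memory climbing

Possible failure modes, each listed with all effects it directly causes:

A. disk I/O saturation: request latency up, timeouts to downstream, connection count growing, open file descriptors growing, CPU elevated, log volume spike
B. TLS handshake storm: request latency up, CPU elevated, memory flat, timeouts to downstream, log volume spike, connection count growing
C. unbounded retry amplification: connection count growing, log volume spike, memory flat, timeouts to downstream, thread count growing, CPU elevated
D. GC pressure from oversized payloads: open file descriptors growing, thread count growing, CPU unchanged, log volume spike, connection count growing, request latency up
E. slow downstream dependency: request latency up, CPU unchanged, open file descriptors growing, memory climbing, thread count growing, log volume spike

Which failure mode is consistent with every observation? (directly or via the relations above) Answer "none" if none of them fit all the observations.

Per-candidate check:
(A) disk I/O saturation — thread count growing ✓ (by open file descriptors growing → thread count growing); request latency up ✓; open file descriptors growing ✓; connection count growing ✓; timeouts to downstream ✓
(B) TLS handshake storm — does not account for thread count growing, open file descriptors growing
(C) unbounded retry amplification — thread count growing ✓; request latency up ✗; open file descriptors growing ✗; connection count growing ✓; timeouts to downstream ✓
(D) GC pressure from oversized payloads — does not account for timeouts to downstream
(E) slow downstream dependency — thread count growing ✓; request latency up ✓; open file descriptors growing ✓; connection count growing ✗; timeouts to downstream ✗
(A) is the only candidate with no mismatches.

A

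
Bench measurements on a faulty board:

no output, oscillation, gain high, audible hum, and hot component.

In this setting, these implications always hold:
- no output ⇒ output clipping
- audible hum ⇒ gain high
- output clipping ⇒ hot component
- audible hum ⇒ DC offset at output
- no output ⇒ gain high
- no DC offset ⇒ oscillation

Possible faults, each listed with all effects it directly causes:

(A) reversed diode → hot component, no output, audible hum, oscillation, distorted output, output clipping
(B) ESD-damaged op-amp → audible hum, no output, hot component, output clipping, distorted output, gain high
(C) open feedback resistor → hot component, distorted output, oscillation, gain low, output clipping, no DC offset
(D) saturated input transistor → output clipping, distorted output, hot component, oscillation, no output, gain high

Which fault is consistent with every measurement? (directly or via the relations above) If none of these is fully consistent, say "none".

Testing each hypothesis:
(A) reversed diode — no output +; oscillation +; gain high + (through audible hum → gain high); audible hum +; hot component +
(B) ESD-damaged op-amp — no output +; oscillation -; gain high +; audible hum +; hot component +
(C) open feedback resistor — no output -; oscillation +; gain high -; audible hum -; hot component +
(D) saturated input transistor — does not account for audible hum
Only (A) is consistent with every observation.

A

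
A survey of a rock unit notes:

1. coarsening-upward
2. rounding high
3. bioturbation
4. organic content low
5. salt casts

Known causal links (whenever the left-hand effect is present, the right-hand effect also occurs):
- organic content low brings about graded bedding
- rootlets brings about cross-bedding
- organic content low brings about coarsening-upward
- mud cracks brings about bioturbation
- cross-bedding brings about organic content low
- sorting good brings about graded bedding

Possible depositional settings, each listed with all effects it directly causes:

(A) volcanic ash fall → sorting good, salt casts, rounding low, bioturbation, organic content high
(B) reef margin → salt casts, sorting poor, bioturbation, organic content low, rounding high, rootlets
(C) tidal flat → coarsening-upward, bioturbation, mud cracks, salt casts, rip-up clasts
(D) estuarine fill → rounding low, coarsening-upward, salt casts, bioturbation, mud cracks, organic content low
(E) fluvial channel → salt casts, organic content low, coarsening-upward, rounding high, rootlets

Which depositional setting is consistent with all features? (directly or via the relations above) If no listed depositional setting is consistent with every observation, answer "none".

For each candidate, compare predicted effects to what was observed:
(A) volcanic ash fall — coarsening-upward NO; rounding high NO; bioturbation yes; organic content low NO; salt casts yes
(B) reef margin — coarsening-upward yes (via organic content low → coarsening-upward); rounding high yes; bioturbation yes; organic content low yes; salt casts yes
(C) tidal flat — does not account for rounding high, organic content low
(D) estuarine fill — coarsening-upward yes; rounding high NO; bioturbation yes; organic content low yes; salt casts yes
(E) fluvial channel — coarsening-upward yes; rounding high yes; bioturbation NO; organic content low yes; salt casts yes
(B) alone accounts for all the evidence.

B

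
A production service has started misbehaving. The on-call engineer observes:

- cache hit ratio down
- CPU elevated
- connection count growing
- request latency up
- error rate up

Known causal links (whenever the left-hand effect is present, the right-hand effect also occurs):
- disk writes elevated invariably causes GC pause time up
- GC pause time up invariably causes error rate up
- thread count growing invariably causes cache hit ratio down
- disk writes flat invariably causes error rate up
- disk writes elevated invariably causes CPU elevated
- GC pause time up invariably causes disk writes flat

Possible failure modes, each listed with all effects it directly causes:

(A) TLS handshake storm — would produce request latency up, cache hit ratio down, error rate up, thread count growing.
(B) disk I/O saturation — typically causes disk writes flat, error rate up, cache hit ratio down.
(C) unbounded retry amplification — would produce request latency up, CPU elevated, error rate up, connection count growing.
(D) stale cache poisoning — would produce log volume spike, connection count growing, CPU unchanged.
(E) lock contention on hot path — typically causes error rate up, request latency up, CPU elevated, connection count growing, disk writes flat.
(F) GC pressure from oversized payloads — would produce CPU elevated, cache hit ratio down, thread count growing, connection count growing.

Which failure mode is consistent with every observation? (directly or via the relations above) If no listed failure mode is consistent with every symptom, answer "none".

Checking each candidate against the observations:
(A) TLS handshake storm — cache hit ratio down +; CPU elevated -; connection count growing -; request latency up +; error rate up +
(B) disk I/O saturation — cache hit ratio down +; CPU elevated -; connection count growing -; request latency up -; error rate up +
(C) unbounded retry amplification — cache hit ratio down -; CPU elevated +; connection count growing +; request latency up +; error rate up +
(D) stale cache poisoning — cache hit ratio down -; CPU elevated -; connection count growing +; request latency up -; error rate up -
(E) lock contention on hot path — cache hit ratio down -; CPU elevated +; connection count growing +; request latency up +; error rate up +
(F) GC pressure from oversized payloads — does not account for request latency up, error rate up
None of the listed candidates fits everything.

none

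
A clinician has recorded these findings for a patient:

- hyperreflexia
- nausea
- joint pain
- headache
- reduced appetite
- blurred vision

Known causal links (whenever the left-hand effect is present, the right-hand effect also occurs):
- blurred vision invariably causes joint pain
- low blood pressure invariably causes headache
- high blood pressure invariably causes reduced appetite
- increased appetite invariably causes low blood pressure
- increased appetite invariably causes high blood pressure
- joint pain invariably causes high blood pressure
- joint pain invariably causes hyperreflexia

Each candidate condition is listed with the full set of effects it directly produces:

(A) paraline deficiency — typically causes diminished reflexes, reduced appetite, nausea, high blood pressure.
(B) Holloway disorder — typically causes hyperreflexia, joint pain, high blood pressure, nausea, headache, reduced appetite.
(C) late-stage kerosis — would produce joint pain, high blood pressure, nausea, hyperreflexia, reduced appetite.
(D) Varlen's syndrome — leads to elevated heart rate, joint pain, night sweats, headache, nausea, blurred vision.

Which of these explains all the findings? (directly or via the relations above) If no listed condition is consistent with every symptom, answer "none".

D

For each candidate, compare predicted effects to what was observed:
(A) paraline deficiency — fails on hyperreflexia, joint pain, headache, blurred vision (predicts diminished reflexes, not hyperreflexia)
(B) Holloway disorder — hyperreflexia match; nausea match; joint pain match; headache match; reduced appetite match; blurred vision miss
(C) late-stage kerosis — does not account for headache, blurred vision
(D) Varlen's syndrome — accounts for every observation (hyperreflexia through joint pain → hyperreflexia)
(D) alone accounts for all the evidence.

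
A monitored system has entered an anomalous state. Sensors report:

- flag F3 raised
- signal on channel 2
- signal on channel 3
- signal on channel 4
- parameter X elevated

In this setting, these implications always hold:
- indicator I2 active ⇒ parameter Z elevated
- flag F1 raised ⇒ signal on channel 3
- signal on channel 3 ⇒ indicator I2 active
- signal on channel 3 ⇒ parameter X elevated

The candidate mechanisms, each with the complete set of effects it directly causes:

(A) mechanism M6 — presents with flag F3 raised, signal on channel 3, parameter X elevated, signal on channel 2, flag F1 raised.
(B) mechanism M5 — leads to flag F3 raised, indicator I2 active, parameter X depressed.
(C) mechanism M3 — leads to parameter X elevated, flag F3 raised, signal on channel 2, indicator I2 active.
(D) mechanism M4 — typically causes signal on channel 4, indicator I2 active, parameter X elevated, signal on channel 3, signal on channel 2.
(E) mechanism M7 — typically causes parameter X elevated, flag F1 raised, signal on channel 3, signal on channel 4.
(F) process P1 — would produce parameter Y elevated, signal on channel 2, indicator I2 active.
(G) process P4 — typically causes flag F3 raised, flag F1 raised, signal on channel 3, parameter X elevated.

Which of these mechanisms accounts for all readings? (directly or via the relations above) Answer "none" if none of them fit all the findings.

none

For each candidate, compare predicted effects to what was observed:
(A) mechanism M6 — does not account for signal on channel 4
(B) mechanism M5 — fails on signal on channel 2, signal on channel 3, signal on channel 4, parameter X elevated (predicts parameter X depressed, not parameter X elevated)
(C) mechanism M3 — flag F3 raised yes; signal on channel 2 yes; signal on channel 3 NO; signal on channel 4 NO; parameter X elevated yes
(D) mechanism M4 — does not account for flag F3 raised
(E) mechanism M7 — does not account for flag F3 raised, signal on channel 2
(F) process P1 — flag F3 raised NO; signal on channel 2 yes; signal on channel 3 NO; signal on channel 4 NO; parameter X elevated NO
(G) process P4 — does not account for signal on channel 2, signal on channel 4
Every candidate fails on at least one observation.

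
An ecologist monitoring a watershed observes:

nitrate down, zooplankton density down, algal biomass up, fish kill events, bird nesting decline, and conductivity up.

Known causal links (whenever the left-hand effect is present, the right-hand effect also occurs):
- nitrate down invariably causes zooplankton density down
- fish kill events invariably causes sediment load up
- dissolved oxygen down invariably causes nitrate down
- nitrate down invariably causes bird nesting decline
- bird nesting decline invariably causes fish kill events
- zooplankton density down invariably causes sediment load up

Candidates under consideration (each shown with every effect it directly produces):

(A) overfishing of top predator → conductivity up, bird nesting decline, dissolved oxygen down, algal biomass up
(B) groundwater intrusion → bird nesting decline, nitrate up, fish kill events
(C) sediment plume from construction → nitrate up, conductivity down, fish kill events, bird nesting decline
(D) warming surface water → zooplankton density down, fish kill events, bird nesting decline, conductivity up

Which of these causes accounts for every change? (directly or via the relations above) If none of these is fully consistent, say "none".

A

Checking each candidate against the observations:
(A) overfishing of top predator — accounts for every observation (nitrate down by dissolved oxygen down → nitrate down)
(B) groundwater intrusion — fails on nitrate down, zooplankton density down, algal biomass up, conductivity up (predicts nitrate up, not nitrate down)
(C) sediment plume from construction — fails on nitrate down, zooplankton density down, algal biomass up, conductivity up (predicts nitrate up, not nitrate down; predicts conductivity down, not conductivity up)
(D) warming surface water — nitrate down NO; zooplankton density down yes; algal biomass up NO; fish kill events yes; bird nesting decline yes; conductivity up yes
(A) is the only candidate with no mismatches.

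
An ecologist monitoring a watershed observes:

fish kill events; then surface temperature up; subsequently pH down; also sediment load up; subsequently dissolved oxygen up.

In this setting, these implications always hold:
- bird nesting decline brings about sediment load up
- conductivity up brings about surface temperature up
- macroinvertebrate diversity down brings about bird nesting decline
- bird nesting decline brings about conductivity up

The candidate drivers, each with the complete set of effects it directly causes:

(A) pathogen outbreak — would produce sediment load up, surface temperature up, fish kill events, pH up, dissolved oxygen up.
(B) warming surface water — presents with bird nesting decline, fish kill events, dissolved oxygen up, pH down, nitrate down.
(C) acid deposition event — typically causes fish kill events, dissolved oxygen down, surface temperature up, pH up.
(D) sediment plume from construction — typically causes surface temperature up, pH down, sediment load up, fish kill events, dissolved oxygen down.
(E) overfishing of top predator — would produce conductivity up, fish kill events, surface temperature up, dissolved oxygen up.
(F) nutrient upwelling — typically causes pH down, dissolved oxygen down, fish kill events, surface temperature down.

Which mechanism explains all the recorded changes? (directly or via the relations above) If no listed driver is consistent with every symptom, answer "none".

Checking each candidate against the observations:
(A) pathogen outbreak — fish kill events yes; surface temperature up yes; pH down NO; sediment load up yes; dissolved oxygen up yes
(B) warming surface water — fish kill events yes; surface temperature up yes (via bird nesting decline → conductivity up → surface temperature up); pH down yes; sediment load up yes (via bird nesting decline → sediment load up); dissolved oxygen up yes
(C) acid deposition event — fails on pH down, sediment load up, dissolved oxygen up (predicts pH up, not pH down; predicts dissolved oxygen down, not dissolved oxygen up)
(D) sediment plume from construction — fish kill events yes; surface temperature up yes; pH down yes; sediment load up yes; dissolved oxygen up NO
(E) overfishing of top predator — does not account for pH down, sediment load up
(F) nutrient upwelling — fails on surface temperature up, sediment load up, dissolved oxygen up (predicts surface temperature down, not surface temperature up; predicts dissolved oxygen down, not dissolved oxygen up)
(B) is the only candidate with no mismatches.

B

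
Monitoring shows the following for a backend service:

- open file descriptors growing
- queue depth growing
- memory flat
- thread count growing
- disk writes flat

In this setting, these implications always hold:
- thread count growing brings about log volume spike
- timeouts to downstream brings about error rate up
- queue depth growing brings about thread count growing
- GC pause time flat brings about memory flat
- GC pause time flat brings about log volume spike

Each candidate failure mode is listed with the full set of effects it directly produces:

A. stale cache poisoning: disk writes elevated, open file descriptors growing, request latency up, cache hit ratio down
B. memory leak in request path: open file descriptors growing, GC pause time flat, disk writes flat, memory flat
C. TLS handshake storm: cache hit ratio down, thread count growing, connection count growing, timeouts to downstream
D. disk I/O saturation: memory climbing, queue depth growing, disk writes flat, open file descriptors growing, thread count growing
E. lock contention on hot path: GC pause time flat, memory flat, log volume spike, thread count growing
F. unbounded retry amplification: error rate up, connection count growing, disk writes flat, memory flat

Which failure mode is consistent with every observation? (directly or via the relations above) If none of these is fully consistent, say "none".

none

Testing each hypothesis:
(A) stale cache poisoning — fails on queue depth growing, memory flat, thread count growing, disk writes flat (predicts disk writes elevated, not disk writes flat)
(B) memory leak in request path — does not account for queue depth growing, thread count growing
(C) TLS handshake storm — open file descriptors growing miss; queue depth growing miss; memory flat miss; thread count growing match; disk writes flat miss
(D) disk I/O saturation — open file descriptors growing match; queue depth growing match; memory flat miss; thread count growing match; disk writes flat match
(E) lock contention on hot path — does not account for open file descriptors growing, queue depth growing, disk writes flat
(F) unbounded retry amplification — open file descriptors growing miss; queue depth growing miss; memory flat match; thread count growing miss; disk writes flat match
Every candidate fails on at least one observation.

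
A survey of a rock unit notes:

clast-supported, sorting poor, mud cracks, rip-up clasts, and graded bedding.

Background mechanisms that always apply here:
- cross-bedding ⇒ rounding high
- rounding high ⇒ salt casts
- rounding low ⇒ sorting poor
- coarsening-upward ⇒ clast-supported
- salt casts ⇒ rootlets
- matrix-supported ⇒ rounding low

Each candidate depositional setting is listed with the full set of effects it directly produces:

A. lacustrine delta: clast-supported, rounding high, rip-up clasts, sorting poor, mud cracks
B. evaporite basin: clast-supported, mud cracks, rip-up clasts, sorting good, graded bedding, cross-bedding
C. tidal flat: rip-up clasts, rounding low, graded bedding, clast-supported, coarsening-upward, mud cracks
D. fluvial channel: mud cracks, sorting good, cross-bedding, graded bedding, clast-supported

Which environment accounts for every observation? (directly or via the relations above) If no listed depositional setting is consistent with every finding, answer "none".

Checking each candidate against the observations:
(A) lacustrine delta — does not account for graded bedding
(B) evaporite basin — fails on sorting poor (predicts sorting good, not sorting poor)
(C) tidal flat — clast-supported yes; sorting poor yes (via rounding low → sorting poor); mud cracks yes; rip-up clasts yes; graded bedding yes
(D) fluvial channel — fails on sorting poor, rip-up clasts (predicts sorting good, not sorting poor)
Only (C) is consistent with every observation.

C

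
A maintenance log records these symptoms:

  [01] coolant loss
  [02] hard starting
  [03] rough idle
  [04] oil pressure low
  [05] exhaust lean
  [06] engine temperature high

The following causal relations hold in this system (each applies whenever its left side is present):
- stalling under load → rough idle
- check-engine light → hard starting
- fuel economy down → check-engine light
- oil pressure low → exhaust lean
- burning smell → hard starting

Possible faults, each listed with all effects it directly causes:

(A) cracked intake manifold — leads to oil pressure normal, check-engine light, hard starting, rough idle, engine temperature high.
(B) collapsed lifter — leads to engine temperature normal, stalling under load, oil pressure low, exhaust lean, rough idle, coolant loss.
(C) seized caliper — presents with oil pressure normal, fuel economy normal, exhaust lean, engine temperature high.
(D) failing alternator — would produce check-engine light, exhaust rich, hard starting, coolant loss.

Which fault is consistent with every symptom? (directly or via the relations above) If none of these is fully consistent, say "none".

none

Checking each candidate against the observations:
(A) cracked intake manifold — coolant loss -; hard starting +; rough idle +; oil pressure low -; exhaust lean -; engine temperature high +
(B) collapsed lifter — fails on hard starting, engine temperature high (predicts engine temperature normal, not engine temperature high)
(C) seized caliper — fails on coolant loss, hard starting, rough idle, oil pressure low (predicts oil pressure normal, not oil pressure low)
(D) failing alternator — fails on rough idle, oil pressure low, exhaust lean, engine temperature high (predicts exhaust rich, not exhaust lean)
Every candidate fails on at least one observation.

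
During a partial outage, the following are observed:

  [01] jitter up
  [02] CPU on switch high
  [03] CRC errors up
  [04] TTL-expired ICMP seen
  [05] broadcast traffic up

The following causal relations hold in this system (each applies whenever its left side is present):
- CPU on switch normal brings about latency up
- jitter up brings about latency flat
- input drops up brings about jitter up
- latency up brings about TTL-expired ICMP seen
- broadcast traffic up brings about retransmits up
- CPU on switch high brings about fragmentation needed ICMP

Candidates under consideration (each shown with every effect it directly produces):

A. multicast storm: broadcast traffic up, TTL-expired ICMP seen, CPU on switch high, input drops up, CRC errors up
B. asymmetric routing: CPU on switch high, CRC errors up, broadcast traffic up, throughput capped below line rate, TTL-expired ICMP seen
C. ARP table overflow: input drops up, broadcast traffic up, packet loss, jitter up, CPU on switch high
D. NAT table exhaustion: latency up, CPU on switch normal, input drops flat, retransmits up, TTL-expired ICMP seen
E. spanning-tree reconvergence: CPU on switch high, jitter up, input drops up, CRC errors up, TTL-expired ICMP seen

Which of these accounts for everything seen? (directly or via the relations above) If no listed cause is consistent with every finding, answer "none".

A

Checking each candidate against the observations:
(A) multicast storm — jitter up yes (via input drops up → jitter up); CPU on switch high yes; CRC errors up yes; TTL-expired ICMP seen yes; broadcast traffic up yes
(B) asymmetric routing — does not account for jitter up
(C) ARP table overflow — does not account for CRC errors up, TTL-expired ICMP seen
(D) NAT table exhaustion — jitter up NO; CPU on switch high NO; CRC errors up NO; TTL-expired ICMP seen yes; broadcast traffic up NO
(E) spanning-tree reconvergence — jitter up yes; CPU on switch high yes; CRC errors up yes; TTL-expired ICMP seen yes; broadcast traffic up NO
Only (A) is consistent with every observation.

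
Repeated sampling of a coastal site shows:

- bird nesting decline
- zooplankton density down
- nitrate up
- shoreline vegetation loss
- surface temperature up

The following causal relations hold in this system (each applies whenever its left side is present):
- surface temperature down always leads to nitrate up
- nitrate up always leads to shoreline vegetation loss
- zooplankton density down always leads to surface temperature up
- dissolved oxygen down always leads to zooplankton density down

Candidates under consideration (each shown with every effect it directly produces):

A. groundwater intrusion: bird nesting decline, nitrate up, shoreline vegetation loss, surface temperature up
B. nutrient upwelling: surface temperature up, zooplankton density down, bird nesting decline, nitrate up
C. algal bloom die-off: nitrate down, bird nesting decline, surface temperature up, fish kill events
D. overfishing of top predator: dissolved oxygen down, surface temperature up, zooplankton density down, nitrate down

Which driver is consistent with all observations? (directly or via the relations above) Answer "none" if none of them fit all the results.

B

For each candidate, compare predicted effects to what was observed:
(A) groundwater intrusion — bird nesting decline +; zooplankton density down -; nitrate up +; shoreline vegetation loss +; surface temperature up +
(B) nutrient upwelling — accounts for every observation (shoreline vegetation loss via nitrate up → shoreline vegetation loss)
(C) algal bloom die-off — bird nesting decline +; zooplankton density down -; nitrate up -; shoreline vegetation loss -; surface temperature up +
(D) overfishing of top predator — bird nesting decline -; zooplankton density down +; nitrate up -; shoreline vegetation loss -; surface temperature up +
(B) is the only candidate with no mismatches.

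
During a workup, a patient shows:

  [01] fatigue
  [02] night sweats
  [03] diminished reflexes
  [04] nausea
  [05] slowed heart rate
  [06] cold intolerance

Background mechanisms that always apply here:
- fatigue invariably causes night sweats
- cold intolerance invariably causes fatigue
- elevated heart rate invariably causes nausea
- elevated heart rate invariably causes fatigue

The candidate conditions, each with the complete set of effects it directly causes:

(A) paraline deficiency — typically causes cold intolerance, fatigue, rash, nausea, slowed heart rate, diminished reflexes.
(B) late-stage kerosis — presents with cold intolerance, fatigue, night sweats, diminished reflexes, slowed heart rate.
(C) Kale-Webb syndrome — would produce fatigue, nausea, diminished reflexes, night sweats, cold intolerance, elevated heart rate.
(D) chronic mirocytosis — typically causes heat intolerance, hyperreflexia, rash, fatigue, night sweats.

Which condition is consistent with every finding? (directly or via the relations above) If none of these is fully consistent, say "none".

A

For each candidate, compare predicted effects to what was observed:
(A) paraline deficiency — fatigue ✓; night sweats ✓ (via fatigue → night sweats); diminished reflexes ✓; nausea ✓; slowed heart rate ✓; cold intolerance ✓
(B) late-stage kerosis — does not account for nausea
(C) Kale-Webb syndrome — fatigue ✓; night sweats ✓; diminished reflexes ✓; nausea ✓; slowed heart rate ✗; cold intolerance ✓
(D) chronic mirocytosis — fails on diminished reflexes, nausea, slowed heart rate, cold intolerance (predicts hyperreflexia, not diminished reflexes; predicts heat intolerance, not cold intolerance)
Only (A) is consistent with every observation.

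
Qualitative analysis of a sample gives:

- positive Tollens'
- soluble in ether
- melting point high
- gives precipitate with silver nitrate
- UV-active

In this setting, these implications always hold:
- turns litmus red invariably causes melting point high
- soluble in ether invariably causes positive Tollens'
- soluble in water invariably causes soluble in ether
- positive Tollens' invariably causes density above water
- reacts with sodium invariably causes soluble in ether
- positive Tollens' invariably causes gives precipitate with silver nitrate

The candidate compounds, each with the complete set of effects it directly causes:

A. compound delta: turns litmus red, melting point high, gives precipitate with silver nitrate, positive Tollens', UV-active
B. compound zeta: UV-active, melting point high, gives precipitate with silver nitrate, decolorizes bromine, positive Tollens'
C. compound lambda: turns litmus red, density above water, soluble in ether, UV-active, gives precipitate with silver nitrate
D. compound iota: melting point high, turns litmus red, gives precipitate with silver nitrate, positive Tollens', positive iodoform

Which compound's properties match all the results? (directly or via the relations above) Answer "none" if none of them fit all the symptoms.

C

For each candidate, compare predicted effects to what was observed:
(A) compound delta — does not account for soluble in ether
(B) compound zeta — positive Tollens' yes; soluble in ether NO; melting point high yes; gives precipitate with silver nitrate yes; UV-active yes
(C) compound lambda — positive Tollens' yes (via soluble in ether → positive Tollens'); soluble in ether yes; melting point high yes (via turns litmus red → melting point high); gives precipitate with silver nitrate yes; UV-active yes
(D) compound iota — positive Tollens' yes; soluble in ether NO; melting point high yes; gives precipitate with silver nitrate yes; UV-active NO
Only (C) is consistent with every observation.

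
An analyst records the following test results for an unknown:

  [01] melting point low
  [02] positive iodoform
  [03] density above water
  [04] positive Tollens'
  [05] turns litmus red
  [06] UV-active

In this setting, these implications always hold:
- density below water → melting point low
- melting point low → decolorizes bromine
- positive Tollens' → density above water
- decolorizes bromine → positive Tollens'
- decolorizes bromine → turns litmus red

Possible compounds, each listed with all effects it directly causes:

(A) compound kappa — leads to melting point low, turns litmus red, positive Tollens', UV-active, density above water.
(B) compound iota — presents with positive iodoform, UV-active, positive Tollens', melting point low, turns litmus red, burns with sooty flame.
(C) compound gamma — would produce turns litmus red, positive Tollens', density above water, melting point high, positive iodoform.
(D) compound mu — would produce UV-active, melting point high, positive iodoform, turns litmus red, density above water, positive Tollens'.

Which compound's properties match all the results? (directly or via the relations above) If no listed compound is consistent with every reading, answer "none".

Testing each hypothesis:
(A) compound kappa — melting point low ✓; positive iodoform ✗; density above water ✓; positive Tollens' ✓; turns litmus red ✓; UV-active ✓
(B) compound iota — accounts for every observation (density above water by positive Tollens' → density above water)
(C) compound gamma — melting point low ✗; positive iodoform ✓; density above water ✓; positive Tollens' ✓; turns litmus red ✓; UV-active ✗
(D) compound mu — fails on melting point low (predicts melting point high, not melting point low)
(B) alone accounts for all the evidence.

B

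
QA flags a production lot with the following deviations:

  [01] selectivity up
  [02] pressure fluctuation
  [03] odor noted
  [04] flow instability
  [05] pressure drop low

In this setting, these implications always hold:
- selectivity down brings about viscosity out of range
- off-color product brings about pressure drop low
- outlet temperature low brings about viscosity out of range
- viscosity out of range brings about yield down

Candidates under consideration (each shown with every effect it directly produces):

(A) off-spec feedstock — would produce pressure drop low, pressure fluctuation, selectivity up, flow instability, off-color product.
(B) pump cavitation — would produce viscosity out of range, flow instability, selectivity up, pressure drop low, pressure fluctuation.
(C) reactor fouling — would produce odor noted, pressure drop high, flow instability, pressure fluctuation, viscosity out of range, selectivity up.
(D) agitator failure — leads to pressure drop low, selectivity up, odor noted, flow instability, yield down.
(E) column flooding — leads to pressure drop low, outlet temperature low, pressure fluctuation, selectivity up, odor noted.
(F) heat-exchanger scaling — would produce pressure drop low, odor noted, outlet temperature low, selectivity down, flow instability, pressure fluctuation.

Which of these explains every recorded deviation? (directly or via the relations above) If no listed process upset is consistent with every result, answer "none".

For each candidate, compare predicted effects to what was observed:
(A) off-spec feedstock — does not account for odor noted
(B) pump cavitation — does not account for odor noted
(C) reactor fouling — selectivity up match; pressure fluctuation match; odor noted match; flow instability match; pressure drop low miss
(D) agitator failure — selectivity up match; pressure fluctuation miss; odor noted match; flow instability match; pressure drop low match
(E) column flooding — does not account for flow instability
(F) heat-exchanger scaling — selectivity up miss; pressure fluctuation match; odor noted match; flow instability match; pressure drop low match
None of the listed candidates fits everything.

none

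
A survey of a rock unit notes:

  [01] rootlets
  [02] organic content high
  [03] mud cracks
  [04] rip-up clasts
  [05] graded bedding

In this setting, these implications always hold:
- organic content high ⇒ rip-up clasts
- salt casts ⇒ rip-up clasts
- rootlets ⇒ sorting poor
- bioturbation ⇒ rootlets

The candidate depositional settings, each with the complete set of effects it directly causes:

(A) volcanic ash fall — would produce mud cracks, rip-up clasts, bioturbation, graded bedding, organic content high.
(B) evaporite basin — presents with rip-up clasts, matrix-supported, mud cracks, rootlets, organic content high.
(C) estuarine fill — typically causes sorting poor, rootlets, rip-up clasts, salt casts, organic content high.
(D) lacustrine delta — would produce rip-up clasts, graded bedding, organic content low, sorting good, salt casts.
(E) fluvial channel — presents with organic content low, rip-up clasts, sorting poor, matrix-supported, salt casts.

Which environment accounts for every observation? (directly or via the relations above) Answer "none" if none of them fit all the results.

For each candidate, compare predicted effects to what was observed:
(A) volcanic ash fall — accounts for every observation (rootlets via bioturbation → rootlets)
(B) evaporite basin — does not account for graded bedding
(C) estuarine fill — does not account for mud cracks, graded bedding
(D) lacustrine delta — fails on rootlets, organic content high, mud cracks (predicts organic content low, not organic content high)
(E) fluvial channel — fails on rootlets, organic content high, mud cracks, graded bedding (predicts organic content low, not organic content high)
Only (A) is consistent with every observation.

A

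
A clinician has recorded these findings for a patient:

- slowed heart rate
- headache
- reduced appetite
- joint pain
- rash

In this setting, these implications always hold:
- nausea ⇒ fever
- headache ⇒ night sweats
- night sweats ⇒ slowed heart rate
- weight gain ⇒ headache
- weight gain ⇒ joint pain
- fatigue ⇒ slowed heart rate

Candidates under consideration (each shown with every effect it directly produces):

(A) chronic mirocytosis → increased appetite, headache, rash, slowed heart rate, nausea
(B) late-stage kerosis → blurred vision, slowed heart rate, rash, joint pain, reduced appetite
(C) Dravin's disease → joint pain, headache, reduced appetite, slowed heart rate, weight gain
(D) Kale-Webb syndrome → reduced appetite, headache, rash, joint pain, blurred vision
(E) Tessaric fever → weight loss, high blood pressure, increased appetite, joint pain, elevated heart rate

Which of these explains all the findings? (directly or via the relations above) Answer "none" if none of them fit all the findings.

D

For each candidate, compare predicted effects to what was observed:
(A) chronic mirocytosis — slowed heart rate match; headache match; reduced appetite miss; joint pain miss; rash match
(B) late-stage kerosis — does not account for headache
(C) Dravin's disease — does not account for rash
(D) Kale-Webb syndrome — slowed heart rate match (via headache → night sweats → slowed heart rate); headache match; reduced appetite match; joint pain match; rash match
(E) Tessaric fever — fails on slowed heart rate, headache, reduced appetite, rash (predicts elevated heart rate, not slowed heart rate; predicts increased appetite, not reduced appetite)
(D) alone accounts for all the evidence.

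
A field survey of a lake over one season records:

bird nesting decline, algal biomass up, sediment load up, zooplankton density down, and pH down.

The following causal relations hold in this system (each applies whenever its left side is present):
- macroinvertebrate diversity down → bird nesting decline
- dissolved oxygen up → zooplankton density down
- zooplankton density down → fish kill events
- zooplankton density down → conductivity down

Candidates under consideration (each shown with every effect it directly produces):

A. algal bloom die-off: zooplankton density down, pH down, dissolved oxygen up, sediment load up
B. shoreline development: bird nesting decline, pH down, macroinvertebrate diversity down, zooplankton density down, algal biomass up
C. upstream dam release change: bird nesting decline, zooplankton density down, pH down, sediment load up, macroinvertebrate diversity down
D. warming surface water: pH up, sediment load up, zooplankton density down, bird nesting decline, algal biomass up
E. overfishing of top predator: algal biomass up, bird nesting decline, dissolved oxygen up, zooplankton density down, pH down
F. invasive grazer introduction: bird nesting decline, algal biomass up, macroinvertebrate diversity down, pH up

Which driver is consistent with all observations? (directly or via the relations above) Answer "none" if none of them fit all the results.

none

Testing each hypothesis:
(A) algal bloom die-off — bird nesting decline ✗; algal biomass up ✗; sediment load up ✓; zooplankton density down ✓; pH down ✓
(B) shoreline development — does not account for sediment load up
(C) upstream dam release change — bird nesting decline ✓; algal biomass up ✗; sediment load up ✓; zooplankton density down ✓; pH down ✓
(D) warming surface water — bird nesting decline ✓; algal biomass up ✓; sediment load up ✓; zooplankton density down ✓; pH down ✗
(E) overfishing of top predator — does not account for sediment load up
(F) invasive grazer introduction — bird nesting decline ✓; algal biomass up ✓; sediment load up ✗; zooplankton density down ✗; pH down ✗
No candidate is consistent with all observations.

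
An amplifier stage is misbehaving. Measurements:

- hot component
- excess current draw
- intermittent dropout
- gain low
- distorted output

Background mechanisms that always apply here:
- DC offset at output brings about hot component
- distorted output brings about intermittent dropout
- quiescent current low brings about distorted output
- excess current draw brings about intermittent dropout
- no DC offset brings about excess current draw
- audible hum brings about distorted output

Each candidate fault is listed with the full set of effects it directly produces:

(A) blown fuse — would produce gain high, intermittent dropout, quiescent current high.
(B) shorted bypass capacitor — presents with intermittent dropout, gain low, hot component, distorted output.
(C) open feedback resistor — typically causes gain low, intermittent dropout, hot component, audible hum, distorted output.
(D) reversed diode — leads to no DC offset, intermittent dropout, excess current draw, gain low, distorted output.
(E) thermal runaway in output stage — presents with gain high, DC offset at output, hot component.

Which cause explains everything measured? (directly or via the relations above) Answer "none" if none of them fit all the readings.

For each candidate, compare predicted effects to what was observed:
(A) blown fuse — fails on hot component, excess current draw, gain low, distorted output (predicts gain high, not gain low)
(B) shorted bypass capacitor — does not account for excess current draw
(C) open feedback resistor — does not account for excess current draw
(D) reversed diode — hot component ✗; excess current draw ✓; intermittent dropout ✓; gain low ✓; distorted output ✓
(E) thermal runaway in output stage — hot component ✓; excess current draw ✗; intermittent dropout ✗; gain low ✗; distorted output ✗
None of the listed candidates fits everything.

none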